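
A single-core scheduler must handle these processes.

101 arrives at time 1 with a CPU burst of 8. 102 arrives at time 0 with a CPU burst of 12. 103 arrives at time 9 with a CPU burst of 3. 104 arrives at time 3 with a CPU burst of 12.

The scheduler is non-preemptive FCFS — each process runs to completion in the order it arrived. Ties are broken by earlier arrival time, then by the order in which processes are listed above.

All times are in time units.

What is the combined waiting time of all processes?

51

Gantt: | 102 0-12 | 101 12-20 | 104 20-32 | 103 32-35 |
Completion: 101=20  102=12  103=35  104=32
Turnaround (C−A): 101=19  102=12  103=26  104=29
Waiting = turnaround − burst: 101=11, 102=0, 103=23, 104=17
Total waiting = 11 + 0 + 23 + 17 = 51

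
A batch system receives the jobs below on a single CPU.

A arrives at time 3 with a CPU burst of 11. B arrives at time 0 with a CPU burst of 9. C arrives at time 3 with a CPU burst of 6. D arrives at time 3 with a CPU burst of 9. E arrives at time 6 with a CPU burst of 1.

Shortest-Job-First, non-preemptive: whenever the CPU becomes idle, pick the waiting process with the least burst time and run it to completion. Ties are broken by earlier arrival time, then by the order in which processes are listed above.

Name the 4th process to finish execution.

Timeline: | B 0-9 | E 9-10 | C 10-16 | D 16-25 | A 25-36 |
Completion: A=36  B=9  C=16  D=25  E=10
Finish order: B → E → C → D → A

D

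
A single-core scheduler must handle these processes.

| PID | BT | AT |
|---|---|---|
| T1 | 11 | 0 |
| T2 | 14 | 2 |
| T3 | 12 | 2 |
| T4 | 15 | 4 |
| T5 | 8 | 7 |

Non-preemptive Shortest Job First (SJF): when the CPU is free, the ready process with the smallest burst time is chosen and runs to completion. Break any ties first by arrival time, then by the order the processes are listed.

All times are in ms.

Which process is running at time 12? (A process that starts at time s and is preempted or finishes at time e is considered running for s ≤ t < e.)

Timeline: | T1 0-11 | T5 11-19 | T3 19-31 | T2 31-45 | T4 45-60 |
Completion: T1=11  T2=45  T3=31  T4=60  T5=19
Turnaround (C−A): T1=11  T2=43  T3=29  T4=56  T5=12

T5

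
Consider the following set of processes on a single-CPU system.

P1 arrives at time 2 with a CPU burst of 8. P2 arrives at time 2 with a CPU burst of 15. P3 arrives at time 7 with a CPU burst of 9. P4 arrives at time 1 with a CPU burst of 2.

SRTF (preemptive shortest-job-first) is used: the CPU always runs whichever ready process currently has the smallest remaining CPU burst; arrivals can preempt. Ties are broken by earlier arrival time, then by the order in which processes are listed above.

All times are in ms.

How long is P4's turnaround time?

2

Schedule: | idle 0-1 | P4 1-3 | P1 3-11 | P3 11-20 | P2 20-35 |
Completion: P1=11  P2=35  P3=20  P4=3
Turnaround(P4) = completion − arrival = 3 − 1 = 2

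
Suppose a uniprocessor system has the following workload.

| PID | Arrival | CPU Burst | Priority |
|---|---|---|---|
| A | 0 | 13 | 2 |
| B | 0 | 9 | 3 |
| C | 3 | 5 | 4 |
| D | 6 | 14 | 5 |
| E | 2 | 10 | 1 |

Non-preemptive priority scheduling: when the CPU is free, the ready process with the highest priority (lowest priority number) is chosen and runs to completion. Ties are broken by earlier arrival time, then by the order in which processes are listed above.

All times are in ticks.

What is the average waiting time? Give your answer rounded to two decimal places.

18.80

Schedule: | A 0-13 | E 13-23 | B 23-32 | C 32-37 | D 37-51 |
Completion: A=13  B=32  C=37  D=51  E=23
Waiting times: A=0, B=23, C=29, D=31, E=11
Average waiting = (0+23+29+31+11) / 5 = 94/5 = 18.80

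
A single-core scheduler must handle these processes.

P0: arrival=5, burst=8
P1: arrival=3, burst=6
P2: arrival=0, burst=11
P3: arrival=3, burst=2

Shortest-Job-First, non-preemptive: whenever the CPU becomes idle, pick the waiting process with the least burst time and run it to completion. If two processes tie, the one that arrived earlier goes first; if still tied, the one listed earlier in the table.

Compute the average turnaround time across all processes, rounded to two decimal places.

Schedule: | P2 0-11 | P3 11-13 | P1 13-19 | P0 19-27 |
Completion: P0=27  P1=19  P2=11  P3=13
Turnaround (C−A): P0=22  P1=16  P2=11  P3=10
Turnaround times: P0=22, P1=16, P2=11, P3=10
Average turnaround = (22+16+11+10) / 4 = 59/4 = 14.75

14.75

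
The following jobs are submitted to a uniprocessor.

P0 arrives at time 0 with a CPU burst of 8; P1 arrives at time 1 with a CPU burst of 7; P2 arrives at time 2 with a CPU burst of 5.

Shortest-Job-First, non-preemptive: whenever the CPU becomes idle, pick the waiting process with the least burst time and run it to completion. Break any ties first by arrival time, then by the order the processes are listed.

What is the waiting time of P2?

Gantt: | P0 0-8 | P2 8-13 | P1 13-20 |
Completion: P0=8  P1=20  P2=13
Turnaround (C−A): P0=8  P1=19  P2=11
Waiting(P2) = turnaround − burst = 11 − 5 = 6

6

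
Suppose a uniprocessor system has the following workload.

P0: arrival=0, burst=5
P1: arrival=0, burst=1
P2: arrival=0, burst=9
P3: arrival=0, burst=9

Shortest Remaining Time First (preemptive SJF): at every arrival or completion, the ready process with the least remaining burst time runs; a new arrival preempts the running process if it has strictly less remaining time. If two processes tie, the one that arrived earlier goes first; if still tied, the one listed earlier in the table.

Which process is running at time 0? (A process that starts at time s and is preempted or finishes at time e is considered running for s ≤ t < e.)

Gantt: | P1 0-1 | P0 1-6 | P2 6-15 | P3 15-24 |
Completion: P0=6  P1=1  P2=15  P3=24

P1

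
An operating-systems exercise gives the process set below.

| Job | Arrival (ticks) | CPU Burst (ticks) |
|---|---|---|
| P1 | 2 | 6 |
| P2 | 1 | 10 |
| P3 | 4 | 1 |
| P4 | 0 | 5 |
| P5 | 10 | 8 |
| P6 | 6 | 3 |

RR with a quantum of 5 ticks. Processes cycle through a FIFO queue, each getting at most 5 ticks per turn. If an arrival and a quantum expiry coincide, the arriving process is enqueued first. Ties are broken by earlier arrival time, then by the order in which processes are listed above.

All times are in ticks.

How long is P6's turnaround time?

Gantt: | P4 0-5 | P2 5-10 | P1 10-15 | P3 15-16 | P6 16-19 | P5 19-24 | P2 24-29 | P1 29-30 | P5 30-33 |
Completion: P1=30  P2=29  P3=16  P4=5  P5=33  P6=19
Turnaround (C−A): P1=28  P2=28  P3=12  P4=5  P5=23  P6=13
Turnaround(P6) = completion − arrival = 19 − 6 = 13

13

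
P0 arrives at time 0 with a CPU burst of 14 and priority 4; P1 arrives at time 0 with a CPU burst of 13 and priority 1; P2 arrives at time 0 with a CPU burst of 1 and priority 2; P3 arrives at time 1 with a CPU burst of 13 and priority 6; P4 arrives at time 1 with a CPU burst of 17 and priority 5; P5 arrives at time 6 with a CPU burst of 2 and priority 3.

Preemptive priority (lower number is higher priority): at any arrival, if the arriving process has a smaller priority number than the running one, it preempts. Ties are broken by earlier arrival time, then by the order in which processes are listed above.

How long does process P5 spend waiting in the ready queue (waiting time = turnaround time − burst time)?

Gantt: | P1 0-13 | P2 13-14 | P5 14-16 | P0 16-30 | P4 30-47 | P3 47-60 |
Completion: P0=30  P1=13  P2=14  P3=60  P4=47  P5=16
Turnaround (C−A): P0=30  P1=13  P2=14  P3=59  P4=46  P5=10
Waiting(P5) = turnaround − burst = 10 − 2 = 8

8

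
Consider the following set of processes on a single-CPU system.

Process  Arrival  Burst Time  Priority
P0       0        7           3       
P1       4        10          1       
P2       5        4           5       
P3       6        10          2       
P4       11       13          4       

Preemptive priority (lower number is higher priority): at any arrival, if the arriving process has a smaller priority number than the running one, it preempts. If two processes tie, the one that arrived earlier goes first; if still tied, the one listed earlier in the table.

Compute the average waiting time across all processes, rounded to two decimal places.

15.80

Schedule: | P0 0-4 | P1 4-14 | P3 14-24 | P0 24-27 | P4 27-40 | P2 40-44 |
Completion: P0=27  P1=14  P2=44  P3=24  P4=40
Turnaround (C−A): P0=27  P1=10  P2=39  P3=18  P4=29
Waiting times: P0=20, P1=0, P2=35, P3=8, P4=16
Average waiting = (20+0+35+8+16) / 5 = 79/5 = 15.80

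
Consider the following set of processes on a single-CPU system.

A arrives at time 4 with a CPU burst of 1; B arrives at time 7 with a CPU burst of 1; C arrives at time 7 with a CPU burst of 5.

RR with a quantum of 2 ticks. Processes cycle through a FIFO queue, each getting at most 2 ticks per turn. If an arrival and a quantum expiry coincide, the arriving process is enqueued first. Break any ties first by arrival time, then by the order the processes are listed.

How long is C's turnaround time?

Timeline: | idle 0-4 | A 4-5 | idle 5-7 | B 7-8 | C 8-13 |
Completion: A=5  B=8  C=13
Turnaround (C−A): A=1  B=1  C=6
Turnaround(C) = completion − arrival = 13 − 7 = 6

6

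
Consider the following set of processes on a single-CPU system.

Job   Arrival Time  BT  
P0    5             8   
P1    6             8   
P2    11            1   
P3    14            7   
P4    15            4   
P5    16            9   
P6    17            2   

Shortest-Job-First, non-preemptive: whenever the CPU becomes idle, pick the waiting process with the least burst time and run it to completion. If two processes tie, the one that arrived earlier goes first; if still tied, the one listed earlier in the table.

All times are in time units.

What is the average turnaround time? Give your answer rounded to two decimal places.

13.29

Schedule: | idle 0-5 | P0 5-13 | P2 13-14 | P3 14-21 | P6 21-23 | P4 23-27 | P1 27-35 | P5 35-44 |
Completion: P0=13  P1=35  P2=14  P3=21  P4=27  P5=44  P6=23
Turnaround (C−A): P0=8  P1=29  P2=3  P3=7  P4=12  P5=28  P6=6
Turnaround times: P0=8, P1=29, P2=3, P3=7, P4=12, P5=28, P6=6
Average turnaround = (8+29+3+7+12+28+6) / 7 = 93/7 = 13.29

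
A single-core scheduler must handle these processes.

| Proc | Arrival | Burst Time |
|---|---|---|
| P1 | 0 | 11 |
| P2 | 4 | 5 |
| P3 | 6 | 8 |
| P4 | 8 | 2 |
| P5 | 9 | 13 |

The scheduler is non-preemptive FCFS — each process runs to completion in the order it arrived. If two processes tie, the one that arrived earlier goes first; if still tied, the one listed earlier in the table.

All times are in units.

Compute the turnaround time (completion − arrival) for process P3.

18

Timeline: | P1 0-11 | P2 11-16 | P3 16-24 | P4 24-26 | P5 26-39 |
Completion: P1=11  P2=16  P3=24  P4=26  P5=39
Turnaround (C−A): P1=11  P2=12  P3=18  P4=18  P5=30
Turnaround(P3) = completion − arrival = 24 − 6 = 18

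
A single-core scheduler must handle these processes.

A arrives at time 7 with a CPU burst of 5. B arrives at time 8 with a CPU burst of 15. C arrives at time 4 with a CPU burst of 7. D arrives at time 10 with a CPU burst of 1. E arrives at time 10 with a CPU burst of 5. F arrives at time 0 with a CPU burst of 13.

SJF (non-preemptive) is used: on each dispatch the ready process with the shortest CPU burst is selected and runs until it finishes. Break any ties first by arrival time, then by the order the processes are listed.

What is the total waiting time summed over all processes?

62

Gantt: | F 0-13 | D 13-14 | A 14-19 | E 19-24 | C 24-31 | B 31-46 |
Completion: A=19  B=46  C=31  D=14  E=24  F=13
Turnaround (C−A): A=12  B=38  C=27  D=4  E=14  F=13
Waiting = turnaround − burst: A=7, B=23, C=20, D=3, E=9, F=0
Total waiting = 7 + 23 + 20 + 3 + 9 + 0 = 62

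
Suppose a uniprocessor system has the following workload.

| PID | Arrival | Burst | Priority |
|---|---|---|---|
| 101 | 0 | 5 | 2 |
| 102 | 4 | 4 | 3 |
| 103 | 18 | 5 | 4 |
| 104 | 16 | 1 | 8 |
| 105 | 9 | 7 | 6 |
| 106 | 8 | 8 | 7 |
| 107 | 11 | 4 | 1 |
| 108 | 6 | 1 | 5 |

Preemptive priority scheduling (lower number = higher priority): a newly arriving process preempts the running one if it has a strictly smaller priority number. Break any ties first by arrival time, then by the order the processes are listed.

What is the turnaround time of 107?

Gantt: | 101 0-5 | 102 5-9 | 108 9-10 | 105 10-11 | 107 11-15 | 105 15-18 | 103 18-23 | 105 23-26 | 106 26-34 | 104 34-35 |
Completion: 101=5  102=9  103=23  104=35  105=26  106=34  107=15  108=10
Turnaround (C−A): 101=5  102=5  103=5  104=19  105=17  106=26  107=4  108=4
Turnaround(107) = completion − arrival = 15 − 11 = 4

4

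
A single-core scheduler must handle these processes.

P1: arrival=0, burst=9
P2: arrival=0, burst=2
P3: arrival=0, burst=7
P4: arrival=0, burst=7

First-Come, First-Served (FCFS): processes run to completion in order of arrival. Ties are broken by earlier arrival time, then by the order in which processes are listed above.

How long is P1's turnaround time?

Gantt: | P1 0-9 | P2 9-11 | P3 11-18 | P4 18-25 |
Completion: P1=9  P2=11  P3=18  P4=25
Turnaround(P1) = completion − arrival = 9 − 0 = 9

9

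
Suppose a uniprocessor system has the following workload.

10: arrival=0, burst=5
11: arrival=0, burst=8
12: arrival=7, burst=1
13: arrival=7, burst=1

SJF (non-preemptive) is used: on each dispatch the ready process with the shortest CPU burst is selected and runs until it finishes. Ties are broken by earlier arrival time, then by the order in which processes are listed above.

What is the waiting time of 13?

7

Schedule: | 10 0-5 | 11 5-13 | 12 13-14 | 13 14-15 |
Completion: 10=5  11=13  12=14  13=15
Turnaround (C−A): 10=5  11=13  12=7  13=8
Waiting(13) = turnaround − burst = 8 − 1 = 7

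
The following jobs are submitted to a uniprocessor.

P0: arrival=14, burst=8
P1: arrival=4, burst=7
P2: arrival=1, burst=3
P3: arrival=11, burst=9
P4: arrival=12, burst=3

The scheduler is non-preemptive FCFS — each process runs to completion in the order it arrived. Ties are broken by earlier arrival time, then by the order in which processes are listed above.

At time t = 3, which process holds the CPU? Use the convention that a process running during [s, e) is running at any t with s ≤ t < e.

Gantt: | idle 0-1 | P2 1-4 | P1 4-11 | P3 11-20 | P4 20-23 | P0 23-31 |
Completion: P0=31  P1=11  P2=4  P3=20  P4=23
Turnaround (C−A): P0=17  P1=7  P2=3  P3=9  P4=11

P2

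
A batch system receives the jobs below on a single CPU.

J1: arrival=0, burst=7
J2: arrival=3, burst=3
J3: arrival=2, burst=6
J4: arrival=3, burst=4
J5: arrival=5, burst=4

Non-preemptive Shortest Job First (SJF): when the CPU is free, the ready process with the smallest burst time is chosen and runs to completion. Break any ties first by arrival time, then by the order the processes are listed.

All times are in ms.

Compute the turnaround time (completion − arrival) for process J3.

Gantt: | J1 0-7 | J2 7-10 | J4 10-14 | J5 14-18 | J3 18-24 |
Completion: J1=7  J2=10  J3=24  J4=14  J5=18
Turnaround(J3) = completion − arrival = 24 − 2 = 22

22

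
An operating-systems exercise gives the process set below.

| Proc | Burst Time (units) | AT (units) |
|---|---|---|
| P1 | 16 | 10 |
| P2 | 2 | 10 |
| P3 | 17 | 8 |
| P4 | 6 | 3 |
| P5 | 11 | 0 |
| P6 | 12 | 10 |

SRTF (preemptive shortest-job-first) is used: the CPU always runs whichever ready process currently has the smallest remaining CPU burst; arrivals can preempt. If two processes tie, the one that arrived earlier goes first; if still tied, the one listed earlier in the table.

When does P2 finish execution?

Timeline: | P5 0-3 | P4 3-9 | P5 9-10 | P2 10-12 | P5 12-19 | P6 19-31 | P1 31-47 | P3 47-64 |
Completion: P1=47  P2=12  P3=64  P4=9  P5=19  P6=31

12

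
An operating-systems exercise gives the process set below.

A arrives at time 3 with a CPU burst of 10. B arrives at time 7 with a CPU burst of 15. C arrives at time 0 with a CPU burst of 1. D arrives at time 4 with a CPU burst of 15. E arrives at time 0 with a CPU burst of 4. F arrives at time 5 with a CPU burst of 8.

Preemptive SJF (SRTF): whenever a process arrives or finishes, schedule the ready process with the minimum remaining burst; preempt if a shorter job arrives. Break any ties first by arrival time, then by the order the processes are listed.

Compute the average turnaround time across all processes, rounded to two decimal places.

Timeline: | C 0-1 | E 1-5 | F 5-13 | A 13-23 | D 23-38 | B 38-53 |
Completion: A=23  B=53  C=1  D=38  E=5  F=13
Turnaround (C−A): A=20  B=46  C=1  D=34  E=5  F=8
Turnaround times: A=20, B=46, C=1, D=34, E=5, F=8
Average turnaround = (20+46+1+34+5+8) / 6 = 114/6 = 19.00

19.00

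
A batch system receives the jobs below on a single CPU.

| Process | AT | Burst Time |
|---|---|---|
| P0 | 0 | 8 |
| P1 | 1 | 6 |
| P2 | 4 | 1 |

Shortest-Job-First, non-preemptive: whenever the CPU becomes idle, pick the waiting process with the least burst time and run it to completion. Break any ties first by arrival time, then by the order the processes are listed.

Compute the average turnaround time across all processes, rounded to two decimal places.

9.00

Timeline: | P0 0-8 | P2 8-9 | P1 9-15 |
Completion: P0=8  P1=15  P2=9
Turnaround times: P0=8, P1=14, P2=5
Average turnaround = (8+14+5) / 3 = 27/3 = 9.00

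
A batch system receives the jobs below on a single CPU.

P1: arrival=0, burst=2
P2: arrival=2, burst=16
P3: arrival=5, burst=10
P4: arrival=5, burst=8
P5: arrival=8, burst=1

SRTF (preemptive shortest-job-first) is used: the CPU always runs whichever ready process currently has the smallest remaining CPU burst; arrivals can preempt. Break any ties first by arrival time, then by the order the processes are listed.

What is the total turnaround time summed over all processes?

Gantt: | P1 0-2 | P2 2-5 | P4 5-8 | P5 8-9 | P4 9-14 | P3 14-24 | P2 24-37 |
Completion: P1=2  P2=37  P3=24  P4=14  P5=9
Turnaround = completion − arrival: P1=2, P2=35, P3=19, P4=9, P5=1
Total turnaround = 2 + 35 + 19 + 9 + 1 = 66

66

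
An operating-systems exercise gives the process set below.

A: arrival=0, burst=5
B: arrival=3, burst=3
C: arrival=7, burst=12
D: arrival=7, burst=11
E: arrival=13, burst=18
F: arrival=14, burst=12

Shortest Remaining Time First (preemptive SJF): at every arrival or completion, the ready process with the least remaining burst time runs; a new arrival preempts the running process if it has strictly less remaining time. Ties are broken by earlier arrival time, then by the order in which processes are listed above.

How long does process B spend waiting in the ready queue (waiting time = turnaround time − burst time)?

2

Gantt: | A 0-5 | B 5-8 | D 8-19 | C 19-31 | F 31-43 | E 43-61 |
Completion: A=5  B=8  C=31  D=19  E=61  F=43
Turnaround (C−A): A=5  B=5  C=24  D=12  E=48  F=29
Waiting(B) = turnaround − burst = 5 − 3 = 2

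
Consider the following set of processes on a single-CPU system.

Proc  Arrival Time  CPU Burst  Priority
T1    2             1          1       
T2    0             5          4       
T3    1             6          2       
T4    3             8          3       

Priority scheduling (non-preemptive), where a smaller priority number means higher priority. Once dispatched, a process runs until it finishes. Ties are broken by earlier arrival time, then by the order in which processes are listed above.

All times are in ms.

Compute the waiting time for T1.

3

Gantt: | T2 0-5 | T1 5-6 | T3 6-12 | T4 12-20 |
Completion: T1=6  T2=5  T3=12  T4=20
Turnaround (C−A): T1=4  T2=5  T3=11  T4=17
Waiting(T1) = turnaround − burst = 4 − 1 = 3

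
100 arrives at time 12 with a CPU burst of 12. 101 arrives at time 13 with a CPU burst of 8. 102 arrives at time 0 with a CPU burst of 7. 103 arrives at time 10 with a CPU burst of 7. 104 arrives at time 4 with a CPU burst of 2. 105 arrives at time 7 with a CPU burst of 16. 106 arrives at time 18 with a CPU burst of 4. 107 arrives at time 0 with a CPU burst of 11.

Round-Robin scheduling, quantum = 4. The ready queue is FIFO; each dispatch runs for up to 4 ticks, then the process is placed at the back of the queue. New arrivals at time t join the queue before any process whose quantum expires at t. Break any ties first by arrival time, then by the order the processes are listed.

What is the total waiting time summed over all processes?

209

Gantt: | 102 0-4 | 107 4-8 | 104 8-10 | 102 10-13 | 105 13-17 | 107 17-21 | 103 21-25 | 100 25-29 | 101 29-33 | 105 33-37 | 106 37-41 | 107 41-44 | 103 44-47 | 100 47-51 | 101 51-55 | 105 55-59 | 100 59-63 | 105 63-67 |
Completion: 100=63  101=55  102=13  103=47  104=10  105=67  106=41  107=44
Waiting = turnaround − burst: 100=39, 101=34, 102=6, 103=30, 104=4, 105=44, 106=19, 107=33
Total waiting = 39 + 34 + 6 + 30 + 4 + 44 + 19 + 33 = 209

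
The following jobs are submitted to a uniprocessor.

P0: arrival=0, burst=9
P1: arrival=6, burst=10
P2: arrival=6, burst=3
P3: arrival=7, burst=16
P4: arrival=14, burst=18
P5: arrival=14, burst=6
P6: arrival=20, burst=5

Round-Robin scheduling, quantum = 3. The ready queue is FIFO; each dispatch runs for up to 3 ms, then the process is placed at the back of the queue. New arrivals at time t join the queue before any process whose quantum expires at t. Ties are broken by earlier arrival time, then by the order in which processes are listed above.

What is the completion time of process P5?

Timeline: | P0 0-6 | P1 6-9 | P2 9-12 | P0 12-15 | P3 15-18 | P1 18-21 | P4 21-24 | P5 24-27 | P3 27-30 | P6 30-33 | P1 33-36 | P4 36-39 | P5 39-42 | P3 42-45 | P6 45-47 | P1 47-48 | P4 48-51 | P3 51-54 | P4 54-57 | P3 57-60 | P4 60-63 | P3 63-64 | P4 64-67 |
Completion: P0=15  P1=48  P2=12  P3=64  P4=67  P5=42  P6=47

42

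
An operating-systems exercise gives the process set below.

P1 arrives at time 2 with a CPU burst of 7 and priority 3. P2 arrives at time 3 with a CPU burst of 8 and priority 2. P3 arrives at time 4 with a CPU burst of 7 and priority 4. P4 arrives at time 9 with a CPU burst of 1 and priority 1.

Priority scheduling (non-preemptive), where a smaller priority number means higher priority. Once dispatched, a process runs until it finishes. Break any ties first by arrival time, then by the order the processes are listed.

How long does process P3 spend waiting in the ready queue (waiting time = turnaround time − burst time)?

14

Schedule: | idle 0-2 | P1 2-9 | P4 9-10 | P2 10-18 | P3 18-25 |
Completion: P1=9  P2=18  P3=25  P4=10
Turnaround (C−A): P1=7  P2=15  P3=21  P4=1
Waiting(P3) = turnaround − burst = 21 − 7 = 14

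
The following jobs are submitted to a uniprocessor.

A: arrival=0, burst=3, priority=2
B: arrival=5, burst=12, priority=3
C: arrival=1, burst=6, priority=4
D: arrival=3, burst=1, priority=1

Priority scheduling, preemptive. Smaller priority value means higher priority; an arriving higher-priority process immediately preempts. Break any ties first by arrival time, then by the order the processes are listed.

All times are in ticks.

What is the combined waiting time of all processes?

Timeline: | A 0-3 | D 3-4 | C 4-5 | B 5-17 | C 17-22 |
Completion: A=3  B=17  C=22  D=4
Waiting = turnaround − burst: A=0, B=0, C=15, D=0
Total waiting = 0 + 0 + 15 + 0 = 15

15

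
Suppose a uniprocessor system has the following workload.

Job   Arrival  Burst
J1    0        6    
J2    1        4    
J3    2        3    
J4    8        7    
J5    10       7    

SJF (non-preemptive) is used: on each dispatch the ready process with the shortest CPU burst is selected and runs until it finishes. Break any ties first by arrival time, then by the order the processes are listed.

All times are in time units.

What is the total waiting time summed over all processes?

27

Schedule: | J1 0-6 | J3 6-9 | J2 9-13 | J4 13-20 | J5 20-27 |
Completion: J1=6  J2=13  J3=9  J4=20  J5=27
Turnaround (C−A): J1=6  J2=12  J3=7  J4=12  J5=17
Waiting = turnaround − burst: J1=0, J2=8, J3=4, J4=5, J5=10
Total waiting = 0 + 8 + 4 + 5 + 10 = 27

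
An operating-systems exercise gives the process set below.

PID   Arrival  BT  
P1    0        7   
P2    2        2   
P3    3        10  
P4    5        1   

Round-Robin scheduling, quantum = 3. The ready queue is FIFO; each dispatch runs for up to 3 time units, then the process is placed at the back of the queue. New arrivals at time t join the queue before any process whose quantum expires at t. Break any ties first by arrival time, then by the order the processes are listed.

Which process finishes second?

P4

Timeline: | P1 0-3 | P2 3-5 | P3 5-8 | P1 8-11 | P4 11-12 | P3 12-15 | P1 15-16 | P3 16-20 |
Completion: P1=16  P2=5  P3=20  P4=12
Turnaround (C−A): P1=16  P2=3  P3=17  P4=7
Finish order: P2 → P4 → P1 → P3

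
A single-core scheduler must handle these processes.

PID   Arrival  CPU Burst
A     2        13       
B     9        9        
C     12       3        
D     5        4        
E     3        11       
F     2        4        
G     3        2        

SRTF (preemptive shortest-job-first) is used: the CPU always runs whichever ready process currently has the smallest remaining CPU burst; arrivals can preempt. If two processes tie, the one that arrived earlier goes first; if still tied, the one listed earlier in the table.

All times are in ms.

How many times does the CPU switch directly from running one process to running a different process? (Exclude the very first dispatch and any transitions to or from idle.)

Gantt: | idle 0-2 | F 2-3 | G 3-5 | F 5-8 | D 8-12 | C 12-15 | B 15-24 | E 24-35 | A 35-48 |
Completion: A=48  B=24  C=15  D=12  E=35  F=8  G=5

7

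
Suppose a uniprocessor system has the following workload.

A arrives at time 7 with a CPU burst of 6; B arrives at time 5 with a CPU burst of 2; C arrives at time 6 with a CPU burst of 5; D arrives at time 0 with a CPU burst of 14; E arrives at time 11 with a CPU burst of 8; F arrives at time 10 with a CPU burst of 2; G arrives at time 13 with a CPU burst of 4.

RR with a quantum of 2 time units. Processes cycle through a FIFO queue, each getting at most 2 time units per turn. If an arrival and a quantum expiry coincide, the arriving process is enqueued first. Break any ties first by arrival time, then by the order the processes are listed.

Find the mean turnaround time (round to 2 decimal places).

21.00

Gantt: | D 0-6 | B 6-8 | C 8-10 | D 10-12 | A 12-14 | F 14-16 | C 16-18 | E 18-20 | D 20-22 | G 22-24 | A 24-26 | C 26-27 | E 27-29 | D 29-31 | G 31-33 | A 33-35 | E 35-37 | D 37-39 | E 39-41 |
Completion: A=35  B=8  C=27  D=39  E=41  F=16  G=33
Turnaround times: A=28, B=3, C=21, D=39, E=30, F=6, G=20
Average turnaround = (28+3+21+39+30+6+20) / 7 = 147/7 = 21.00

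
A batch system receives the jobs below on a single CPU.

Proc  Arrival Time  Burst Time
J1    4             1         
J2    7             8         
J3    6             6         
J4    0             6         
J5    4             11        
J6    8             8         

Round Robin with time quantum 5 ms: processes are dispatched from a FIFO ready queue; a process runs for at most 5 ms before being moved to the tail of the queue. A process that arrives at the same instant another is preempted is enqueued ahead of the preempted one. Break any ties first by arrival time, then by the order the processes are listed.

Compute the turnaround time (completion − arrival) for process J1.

2

Gantt: | J4 0-5 | J1 5-6 | J5 6-11 | J4 11-12 | J3 12-17 | J2 17-22 | J6 22-27 | J5 27-32 | J3 32-33 | J2 33-36 | J6 36-39 | J5 39-40 |
Completion: J1=6  J2=36  J3=33  J4=12  J5=40  J6=39
Turnaround(J1) = completion − arrival = 6 − 4 = 2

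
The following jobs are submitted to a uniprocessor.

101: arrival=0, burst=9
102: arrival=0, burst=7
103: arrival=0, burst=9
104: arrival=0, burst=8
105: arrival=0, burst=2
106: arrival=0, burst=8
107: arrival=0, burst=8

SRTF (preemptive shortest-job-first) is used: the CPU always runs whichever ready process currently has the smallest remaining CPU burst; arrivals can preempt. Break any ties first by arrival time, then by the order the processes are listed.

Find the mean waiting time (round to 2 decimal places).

18.29

Schedule: | 105 0-2 | 102 2-9 | 104 9-17 | 106 17-25 | 107 25-33 | 101 33-42 | 103 42-51 |
Completion: 101=42  102=9  103=51  104=17  105=2  106=25  107=33
Waiting times: 101=33, 102=2, 103=42, 104=9, 105=0, 106=17, 107=25
Average waiting = (33+2+42+9+0+17+25) / 7 = 128/7 = 18.29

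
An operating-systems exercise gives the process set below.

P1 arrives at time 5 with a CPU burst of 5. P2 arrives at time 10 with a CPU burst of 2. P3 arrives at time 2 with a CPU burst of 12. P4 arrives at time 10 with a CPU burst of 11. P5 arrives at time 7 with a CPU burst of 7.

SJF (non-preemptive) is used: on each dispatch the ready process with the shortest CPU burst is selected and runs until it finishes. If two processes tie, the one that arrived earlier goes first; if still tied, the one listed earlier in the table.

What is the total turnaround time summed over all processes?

Schedule: | idle 0-2 | P3 2-14 | P2 14-16 | P1 16-21 | P5 21-28 | P4 28-39 |
Completion: P1=21  P2=16  P3=14  P4=39  P5=28
Turnaround (C−A): P1=16  P2=6  P3=12  P4=29  P5=21
Turnaround = completion − arrival: P1=16, P2=6, P3=12, P4=29, P5=21
Total turnaround = 16 + 6 + 12 + 29 + 21 = 84

84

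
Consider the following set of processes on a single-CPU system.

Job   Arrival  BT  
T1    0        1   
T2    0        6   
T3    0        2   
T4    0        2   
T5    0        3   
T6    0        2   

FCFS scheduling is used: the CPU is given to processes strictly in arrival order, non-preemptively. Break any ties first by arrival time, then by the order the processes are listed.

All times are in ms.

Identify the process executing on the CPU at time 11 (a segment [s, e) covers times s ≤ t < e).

T5

Gantt: | T1 0-1 | T2 1-7 | T3 7-9 | T4 9-11 | T5 11-14 | T6 14-16 |
Completion: T1=1  T2=7  T3=9  T4=11  T5=14  T6=16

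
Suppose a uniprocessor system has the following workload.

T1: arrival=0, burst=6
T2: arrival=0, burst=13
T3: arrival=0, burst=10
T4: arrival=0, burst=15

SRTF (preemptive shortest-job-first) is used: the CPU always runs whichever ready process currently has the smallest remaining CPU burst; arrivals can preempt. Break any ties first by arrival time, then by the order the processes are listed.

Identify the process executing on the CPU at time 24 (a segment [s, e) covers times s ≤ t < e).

T2

Schedule: | T1 0-6 | T3 6-16 | T2 16-29 | T4 29-44 |
Completion: T1=6  T2=29  T3=16  T4=44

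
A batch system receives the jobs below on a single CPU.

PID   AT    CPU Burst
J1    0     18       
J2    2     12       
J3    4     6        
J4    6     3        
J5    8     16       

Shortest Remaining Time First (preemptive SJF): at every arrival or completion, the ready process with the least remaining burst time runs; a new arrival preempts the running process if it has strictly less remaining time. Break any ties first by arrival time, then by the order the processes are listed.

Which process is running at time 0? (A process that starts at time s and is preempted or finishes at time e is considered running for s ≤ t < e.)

Timeline: | J1 0-2 | J2 2-4 | J3 4-6 | J4 6-9 | J3 9-13 | J2 13-23 | J1 23-39 | J5 39-55 |
Completion: J1=39  J2=23  J3=13  J4=9  J5=55
Turnaround (C−A): J1=39  J2=21  J3=9  J4=3  J5=47

J1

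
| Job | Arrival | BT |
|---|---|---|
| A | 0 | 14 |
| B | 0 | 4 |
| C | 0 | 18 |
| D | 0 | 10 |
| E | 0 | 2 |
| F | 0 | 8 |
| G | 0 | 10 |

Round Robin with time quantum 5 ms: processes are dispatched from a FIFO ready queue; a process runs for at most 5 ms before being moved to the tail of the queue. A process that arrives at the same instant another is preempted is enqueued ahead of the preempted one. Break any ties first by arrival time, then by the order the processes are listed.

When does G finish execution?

54

Schedule: | A 0-5 | B 5-9 | C 9-14 | D 14-19 | E 19-21 | F 21-26 | G 26-31 | A 31-36 | C 36-41 | D 41-46 | F 46-49 | G 49-54 | A 54-58 | C 58-66 |
Completion: A=58  B=9  C=66  D=46  E=21  F=49  G=54
Turnaround (C−A): A=58  B=9  C=66  D=46  E=21  F=49  G=54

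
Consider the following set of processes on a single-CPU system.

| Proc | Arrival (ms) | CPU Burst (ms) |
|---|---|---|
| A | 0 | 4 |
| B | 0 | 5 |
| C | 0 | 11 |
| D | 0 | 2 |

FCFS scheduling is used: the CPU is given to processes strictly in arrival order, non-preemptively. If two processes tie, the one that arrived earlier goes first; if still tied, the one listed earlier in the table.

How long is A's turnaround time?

4

Gantt: | A 0-4 | B 4-9 | C 9-20 | D 20-22 |
Completion: A=4  B=9  C=20  D=22
Turnaround(A) = completion − arrival = 4 − 0 = 4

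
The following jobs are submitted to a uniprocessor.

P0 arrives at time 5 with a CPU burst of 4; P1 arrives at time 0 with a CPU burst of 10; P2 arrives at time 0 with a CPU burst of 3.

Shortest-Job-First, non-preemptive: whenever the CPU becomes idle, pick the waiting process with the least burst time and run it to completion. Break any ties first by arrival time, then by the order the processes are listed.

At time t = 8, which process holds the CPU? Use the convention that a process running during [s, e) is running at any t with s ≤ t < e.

P1

Timeline: | P2 0-3 | P1 3-13 | P0 13-17 |
Completion: P0=17  P1=13  P2=3
Turnaround (C−A): P0=12  P1=13  P2=3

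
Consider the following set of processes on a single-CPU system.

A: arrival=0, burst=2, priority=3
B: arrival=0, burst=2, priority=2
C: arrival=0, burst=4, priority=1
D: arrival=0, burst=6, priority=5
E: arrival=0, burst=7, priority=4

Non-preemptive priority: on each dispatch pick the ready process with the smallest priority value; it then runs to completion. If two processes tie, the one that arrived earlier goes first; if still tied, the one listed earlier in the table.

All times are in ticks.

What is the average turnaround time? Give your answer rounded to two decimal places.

Gantt: | C 0-4 | B 4-6 | A 6-8 | E 8-15 | D 15-21 |
Completion: A=8  B=6  C=4  D=21  E=15
Turnaround (C−A): A=8  B=6  C=4  D=21  E=15
Turnaround times: A=8, B=6, C=4, D=21, E=15
Average turnaround = (8+6+4+21+15) / 5 = 54/5 = 10.80

10.80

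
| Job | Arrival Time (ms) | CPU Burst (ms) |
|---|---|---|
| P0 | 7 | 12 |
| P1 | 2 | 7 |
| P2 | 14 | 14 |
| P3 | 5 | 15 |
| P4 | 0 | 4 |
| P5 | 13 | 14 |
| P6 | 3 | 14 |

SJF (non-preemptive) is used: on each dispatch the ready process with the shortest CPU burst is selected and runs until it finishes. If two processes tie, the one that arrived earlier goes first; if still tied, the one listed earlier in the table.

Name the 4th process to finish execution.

Schedule: | P4 0-4 | P1 4-11 | P0 11-23 | P6 23-37 | P5 37-51 | P2 51-65 | P3 65-80 |
Completion: P0=23  P1=11  P2=65  P3=80  P4=4  P5=51  P6=37
Turnaround (C−A): P0=16  P1=9  P2=51  P3=75  P4=4  P5=38  P6=34
Finish order: P4 → P1 → P0 → P6 → P5 → P2 → P3

P6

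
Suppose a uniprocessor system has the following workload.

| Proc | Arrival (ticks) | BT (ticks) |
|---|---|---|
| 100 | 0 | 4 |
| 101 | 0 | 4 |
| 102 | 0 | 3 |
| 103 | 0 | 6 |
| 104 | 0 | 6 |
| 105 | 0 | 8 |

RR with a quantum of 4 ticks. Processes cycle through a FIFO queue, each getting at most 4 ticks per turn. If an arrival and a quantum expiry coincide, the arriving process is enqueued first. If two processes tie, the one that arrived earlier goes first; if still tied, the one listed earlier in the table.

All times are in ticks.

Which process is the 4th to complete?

Schedule: | 100 0-4 | 101 4-8 | 102 8-11 | 103 11-15 | 104 15-19 | 105 19-23 | 103 23-25 | 104 25-27 | 105 27-31 |
Completion: 100=4  101=8  102=11  103=25  104=27  105=31
Finish order: 100 → 101 → 102 → 103 → 104 → 105

103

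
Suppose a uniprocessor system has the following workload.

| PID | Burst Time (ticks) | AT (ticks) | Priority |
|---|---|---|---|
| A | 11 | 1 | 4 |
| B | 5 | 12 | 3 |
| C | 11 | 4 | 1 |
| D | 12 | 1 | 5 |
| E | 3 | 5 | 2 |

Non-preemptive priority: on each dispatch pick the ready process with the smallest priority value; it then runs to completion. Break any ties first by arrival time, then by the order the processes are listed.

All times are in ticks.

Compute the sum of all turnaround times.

Timeline: | idle 0-1 | A 1-12 | C 12-23 | E 23-26 | B 26-31 | D 31-43 |
Completion: A=12  B=31  C=23  D=43  E=26
Turnaround (C−A): A=11  B=19  C=19  D=42  E=21
Turnaround = completion − arrival: A=11, B=19, C=19, D=42, E=21
Total turnaround = 11 + 19 + 19 + 42 + 21 = 112

112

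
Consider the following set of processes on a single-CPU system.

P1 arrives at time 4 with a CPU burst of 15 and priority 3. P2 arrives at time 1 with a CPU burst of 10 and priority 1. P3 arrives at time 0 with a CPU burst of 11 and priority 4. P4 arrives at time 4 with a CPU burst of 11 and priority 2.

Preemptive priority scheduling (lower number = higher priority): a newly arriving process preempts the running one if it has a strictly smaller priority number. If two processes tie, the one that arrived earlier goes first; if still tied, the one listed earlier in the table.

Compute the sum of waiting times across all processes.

61

Timeline: | P3 0-1 | P2 1-11 | P4 11-22 | P1 22-37 | P3 37-47 |
Completion: P1=37  P2=11  P3=47  P4=22
Turnaround (C−A): P1=33  P2=10  P3=47  P4=18
Waiting = turnaround − burst: P1=18, P2=0, P3=36, P4=7
Total waiting = 18 + 0 + 36 + 7 = 61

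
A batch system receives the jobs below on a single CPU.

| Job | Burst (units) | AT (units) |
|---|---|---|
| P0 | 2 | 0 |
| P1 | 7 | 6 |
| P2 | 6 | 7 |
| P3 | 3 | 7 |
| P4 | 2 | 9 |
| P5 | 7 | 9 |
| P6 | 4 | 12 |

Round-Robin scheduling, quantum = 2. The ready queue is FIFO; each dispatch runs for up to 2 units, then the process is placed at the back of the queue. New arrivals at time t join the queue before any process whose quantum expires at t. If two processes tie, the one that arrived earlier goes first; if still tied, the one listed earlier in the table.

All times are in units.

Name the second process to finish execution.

P4

Schedule: | P0 0-2 | idle 2-6 | P1 6-8 | P2 8-10 | P3 10-12 | P1 12-14 | P4 14-16 | P5 16-18 | P2 18-20 | P6 20-22 | P3 22-23 | P1 23-25 | P5 25-27 | P2 27-29 | P6 29-31 | P1 31-32 | P5 32-35 |
Completion: P0=2  P1=32  P2=29  P3=23  P4=16  P5=35  P6=31
Finish order: P0 → P4 → P3 → P2 → P6 → P1 → P5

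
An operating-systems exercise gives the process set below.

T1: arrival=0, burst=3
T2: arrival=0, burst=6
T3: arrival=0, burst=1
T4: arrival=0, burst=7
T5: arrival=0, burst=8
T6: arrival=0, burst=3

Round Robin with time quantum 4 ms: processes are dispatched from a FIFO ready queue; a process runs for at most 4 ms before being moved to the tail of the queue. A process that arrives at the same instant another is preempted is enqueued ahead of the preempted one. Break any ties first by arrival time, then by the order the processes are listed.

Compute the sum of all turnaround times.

Timeline: | T1 0-3 | T2 3-7 | T3 7-8 | T4 8-12 | T5 12-16 | T6 16-19 | T2 19-21 | T4 21-24 | T5 24-28 |
Completion: T1=3  T2=21  T3=8  T4=24  T5=28  T6=19
Turnaround = completion − arrival: T1=3, T2=21, T3=8, T4=24, T5=28, T6=19
Total turnaround = 3 + 21 + 8 + 24 + 28 + 19 = 103

103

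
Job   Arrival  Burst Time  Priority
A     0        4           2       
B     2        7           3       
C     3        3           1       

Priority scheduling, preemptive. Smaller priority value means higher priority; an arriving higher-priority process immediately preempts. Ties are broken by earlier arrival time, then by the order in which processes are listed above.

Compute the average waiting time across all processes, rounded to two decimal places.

Schedule: | A 0-3 | C 3-6 | A 6-7 | B 7-14 |
Completion: A=7  B=14  C=6
Turnaround (C−A): A=7  B=12  C=3
Waiting times: A=3, B=5, C=0
Average waiting = (3+5+0) / 3 = 8/3 = 2.67

2.67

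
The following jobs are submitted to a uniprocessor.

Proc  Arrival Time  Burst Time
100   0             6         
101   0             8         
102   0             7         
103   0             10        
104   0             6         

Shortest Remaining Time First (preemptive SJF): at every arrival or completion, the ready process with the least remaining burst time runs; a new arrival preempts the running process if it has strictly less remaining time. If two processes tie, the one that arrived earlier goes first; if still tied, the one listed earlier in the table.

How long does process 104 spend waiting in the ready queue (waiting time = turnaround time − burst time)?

Schedule: | 100 0-6 | 104 6-12 | 102 12-19 | 101 19-27 | 103 27-37 |
Completion: 100=6  101=27  102=19  103=37  104=12
Turnaround (C−A): 100=6  101=27  102=19  103=37  104=12
Waiting(104) = turnaround − burst = 12 − 6 = 6

6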